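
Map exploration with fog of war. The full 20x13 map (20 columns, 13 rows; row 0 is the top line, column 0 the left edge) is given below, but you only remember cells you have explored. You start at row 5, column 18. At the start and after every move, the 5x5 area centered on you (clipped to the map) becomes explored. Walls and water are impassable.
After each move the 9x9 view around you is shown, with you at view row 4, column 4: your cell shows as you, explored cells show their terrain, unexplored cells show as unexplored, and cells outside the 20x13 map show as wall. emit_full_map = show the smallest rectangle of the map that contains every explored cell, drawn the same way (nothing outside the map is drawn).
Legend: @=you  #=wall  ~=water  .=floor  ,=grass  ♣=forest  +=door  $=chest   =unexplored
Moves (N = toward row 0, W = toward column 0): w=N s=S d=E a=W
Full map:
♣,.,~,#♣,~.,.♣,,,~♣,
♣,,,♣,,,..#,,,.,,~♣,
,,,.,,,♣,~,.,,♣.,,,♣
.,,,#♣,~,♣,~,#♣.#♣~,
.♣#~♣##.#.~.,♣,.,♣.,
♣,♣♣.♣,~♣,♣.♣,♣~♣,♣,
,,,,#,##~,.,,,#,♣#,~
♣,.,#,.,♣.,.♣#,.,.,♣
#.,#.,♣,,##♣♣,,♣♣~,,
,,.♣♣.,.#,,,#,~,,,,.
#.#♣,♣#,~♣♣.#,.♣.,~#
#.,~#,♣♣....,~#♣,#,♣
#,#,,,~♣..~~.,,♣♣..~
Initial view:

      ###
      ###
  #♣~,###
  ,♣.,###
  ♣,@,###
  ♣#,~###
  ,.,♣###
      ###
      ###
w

      ###
      ###
  ,,,♣###
  #♣~,###
  ,♣@,###
  ♣,♣,###
  ♣#,~###
  ,.,♣###
      ###

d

     ####
     ####
 ,,,♣####
 #♣~,####
 ,♣.@####
 ♣,♣,####
 ♣#,~####
 ,.,♣####
     ####

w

#########
     ####
  ~♣,####
 ,,,♣####
 #♣~@####
 ,♣.,####
 ♣,♣,####
 ♣#,~####
 ,.,♣####

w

#########
#########
  ~♣,####
  ~♣,####
 ,,,@####
 #♣~,####
 ,♣.,####
 ♣,♣,####
 ♣#,~####

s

#########
  ~♣,####
  ~♣,####
 ,,,♣####
 #♣~@####
 ,♣.,####
 ♣,♣,####
 ♣#,~####
 ,.,♣####

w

#########
#########
  ~♣,####
  ~♣,####
 ,,,@####
 #♣~,####
 ,♣.,####
 ♣,♣,####
 ♣#,~####

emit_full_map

 ~♣,
 ~♣,
,,,@
#♣~,
,♣.,
♣,♣,
♣#,~
,.,♣

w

#########
#########
#########
  ~♣,####
  ~♣@####
 ,,,♣####
 #♣~,####
 ,♣.,####
 ♣,♣,####

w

#########
#########
#########
#########
  ~♣@####
  ~♣,####
 ,,,♣####
 #♣~,####
 ,♣.,####

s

#########
#########
#########
  ~♣,####
  ~♣@####
 ,,,♣####
 #♣~,####
 ,♣.,####
 ♣,♣,####


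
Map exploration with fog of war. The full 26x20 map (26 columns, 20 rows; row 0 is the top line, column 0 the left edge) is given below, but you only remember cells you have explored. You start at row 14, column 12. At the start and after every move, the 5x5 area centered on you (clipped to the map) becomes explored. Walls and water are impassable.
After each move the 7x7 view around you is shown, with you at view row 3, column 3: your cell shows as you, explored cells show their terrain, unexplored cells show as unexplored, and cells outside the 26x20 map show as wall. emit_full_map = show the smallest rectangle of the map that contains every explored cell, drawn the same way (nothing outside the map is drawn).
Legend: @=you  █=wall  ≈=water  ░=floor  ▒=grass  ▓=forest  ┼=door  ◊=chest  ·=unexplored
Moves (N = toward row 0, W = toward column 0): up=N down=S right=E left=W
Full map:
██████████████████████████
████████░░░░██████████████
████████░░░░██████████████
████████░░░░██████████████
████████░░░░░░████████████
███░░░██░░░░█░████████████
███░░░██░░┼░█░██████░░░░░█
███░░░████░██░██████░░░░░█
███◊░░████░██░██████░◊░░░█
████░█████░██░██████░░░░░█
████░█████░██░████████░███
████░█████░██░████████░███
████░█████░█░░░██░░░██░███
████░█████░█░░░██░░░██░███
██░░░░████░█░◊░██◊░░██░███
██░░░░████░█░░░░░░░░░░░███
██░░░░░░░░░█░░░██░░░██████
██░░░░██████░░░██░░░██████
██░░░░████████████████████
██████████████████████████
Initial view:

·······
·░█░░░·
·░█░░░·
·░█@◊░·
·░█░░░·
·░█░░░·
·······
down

·░█░░░·
·░█░░░·
·░█░◊░·
·░█@░░·
·░█░░░·
·██░░░·
·······

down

·░█░░░·
·░█░◊░·
·░█░░░·
·░█@░░·
·██░░░·
·█████·
·······

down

·░█░◊░·
·░█░░░·
·░█░░░·
·██@░░·
·█████·
·█████·
███████

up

·░█░░░·
·░█░◊░·
·░█░░░·
·░█@░░·
·██░░░·
·█████·
·█████·

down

·░█░◊░·
·░█░░░·
·░█░░░·
·██@░░·
·█████·
·█████·
███████

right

░█░◊░··
░█░░░░·
░█░░░█·
██░@░█·
██████·
██████·
███████

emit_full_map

░█░░░·
░█░░░·
░█░◊░·
░█░░░░
░█░░░█
██░@░█
██████
██████

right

█░◊░···
█░░░░░·
█░░░██·
█░░@██·
██████·
██████·
███████

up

█░░░···
█░◊░██·
█░░░░░·
█░░@██·
█░░░██·
██████·
██████·

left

░█░░░··
░█░◊░██
░█░░░░░
░█░@░██
██░░░██
███████
███████

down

░█░◊░██
░█░░░░░
░█░░░██
██░@░██
███████
███████
███████

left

·░█░◊░█
·░█░░░░
·░█░░░█
·██@░░█
·██████
·██████
███████

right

░█░◊░██
░█░░░░░
░█░░░██
██░@░██
███████
███████
███████

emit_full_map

░█░░░··
░█░░░··
░█░◊░██
░█░░░░░
░█░░░██
██░@░██
███████
███████

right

█░◊░██·
█░░░░░·
█░░░██·
█░░@██·
██████·
██████·
███████

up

█░░░···
█░◊░██·
█░░░░░·
█░░@██·
█░░░██·
██████·
██████·

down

█░◊░██·
█░░░░░·
█░░░██·
█░░@██·
██████·
██████·
███████


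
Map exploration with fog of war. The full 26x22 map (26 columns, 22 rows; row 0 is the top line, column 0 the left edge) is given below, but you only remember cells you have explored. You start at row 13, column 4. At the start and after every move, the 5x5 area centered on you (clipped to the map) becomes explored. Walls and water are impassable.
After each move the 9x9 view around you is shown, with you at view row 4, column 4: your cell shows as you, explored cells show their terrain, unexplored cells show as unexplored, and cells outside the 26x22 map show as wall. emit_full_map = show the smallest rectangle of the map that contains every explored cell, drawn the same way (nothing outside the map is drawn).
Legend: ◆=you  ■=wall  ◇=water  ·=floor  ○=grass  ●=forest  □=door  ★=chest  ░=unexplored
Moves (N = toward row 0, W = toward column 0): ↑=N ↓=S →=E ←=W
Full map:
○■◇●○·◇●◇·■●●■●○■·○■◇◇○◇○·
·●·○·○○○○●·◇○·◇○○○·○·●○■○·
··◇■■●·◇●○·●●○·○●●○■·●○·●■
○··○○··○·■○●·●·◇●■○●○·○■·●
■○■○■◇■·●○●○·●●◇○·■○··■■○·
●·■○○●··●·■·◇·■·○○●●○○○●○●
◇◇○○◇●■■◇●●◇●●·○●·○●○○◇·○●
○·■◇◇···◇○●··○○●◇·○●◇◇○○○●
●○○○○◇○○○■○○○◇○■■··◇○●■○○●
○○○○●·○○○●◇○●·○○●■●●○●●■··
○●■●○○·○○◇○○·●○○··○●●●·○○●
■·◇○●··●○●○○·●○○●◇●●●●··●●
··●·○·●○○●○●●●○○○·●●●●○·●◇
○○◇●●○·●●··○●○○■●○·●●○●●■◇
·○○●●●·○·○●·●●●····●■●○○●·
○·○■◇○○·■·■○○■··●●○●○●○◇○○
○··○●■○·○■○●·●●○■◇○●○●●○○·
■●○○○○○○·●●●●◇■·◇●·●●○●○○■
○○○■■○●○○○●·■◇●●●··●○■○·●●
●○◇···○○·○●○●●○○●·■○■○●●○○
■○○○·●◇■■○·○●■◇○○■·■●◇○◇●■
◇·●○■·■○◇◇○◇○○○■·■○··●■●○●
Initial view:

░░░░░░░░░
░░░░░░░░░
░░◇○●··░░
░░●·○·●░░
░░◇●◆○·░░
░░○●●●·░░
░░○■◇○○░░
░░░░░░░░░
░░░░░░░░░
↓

░░░░░░░░░
░░◇○●··░░
░░●·○·●░░
░░◇●●○·░░
░░○●◆●·░░
░░○■◇○○░░
░░·○●■○░░
░░░░░░░░░
░░░░░░░░░

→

░░░░░░░░░
░◇○●··░░░
░●·○·●○░░
░◇●●○·●░░
░○●●◆·○░░
░○■◇○○·░░
░·○●■○·░░
░░░░░░░░░
░░░░░░░░░

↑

░░░░░░░░░
░░░░░░░░░
░◇○●··●░░
░●·○·●○░░
░◇●●◆·●░░
░○●●●·○░░
░○■◇○○·░░
░·○●■○·░░
░░░░░░░░░

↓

░░░░░░░░░
░◇○●··●░░
░●·○·●○░░
░◇●●○·●░░
░○●●◆·○░░
░○■◇○○·░░
░·○●■○·░░
░░░░░░░░░
░░░░░░░░░

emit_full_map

◇○●··●
●·○·●○
◇●●○·●
○●●◆·○
○■◇○○·
·○●■○·

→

░░░░░░░░░
◇○●··●░░░
●·○·●○○░░
◇●●○·●●░░
○●●●◆○·░░
○■◇○○·■░░
·○●■○·○░░
░░░░░░░░░
░░░░░░░░░

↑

░░░░░░░░░
░░░░░░░░░
◇○●··●○░░
●·○·●○○░░
◇●●○◆●●░░
○●●●·○·░░
○■◇○○·■░░
·○●■○·○░░
░░░░░░░░░

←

░░░░░░░░░
░░░░░░░░░
░◇○●··●○░
░●·○·●○○░
░◇●●◆·●●░
░○●●●·○·░
░○■◇○○·■░
░·○●■○·○░
░░░░░░░░░

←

░░░░░░░░░
░░░░░░░░░
░░◇○●··●○
░░●·○·●○○
░░◇●◆○·●●
░░○●●●·○·
░░○■◇○○·■
░░·○●■○·○
░░░░░░░░░

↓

░░░░░░░░░
░░◇○●··●○
░░●·○·●○○
░░◇●●○·●●
░░○●◆●·○·
░░○■◇○○·■
░░·○●■○·○
░░░░░░░░░
░░░░░░░░░

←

■░░░░░░░░
■░░◇○●··●
■░·●·○·●○
■░○◇●●○·●
■░○○◆●●·○
■░·○■◇○○·
■░··○●■○·
■░░░░░░░░
■░░░░░░░░

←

■■░░░░░░░
■■░░◇○●··
■■··●·○·●
■■○○◇●●○·
■■·○◆●●●·
■■○·○■◇○○
■■○··○●■○
■■░░░░░░░
■■░░░░░░░

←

■■■░░░░░░
■■■░░◇○●·
■■■··●·○·
■■■○○◇●●○
■■■·◆○●●●
■■■○·○■◇○
■■■○··○●■
■■■░░░░░░
■■■░░░░░░

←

■■■■░░░░░
■■■■░░◇○●
■■■■··●·○
■■■■○○◇●●
■■■■◆○○●●
■■■■○·○■◇
■■■■○··○●
■■■■░░░░░
■■■■░░░░░

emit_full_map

░░◇○●··●○
··●·○·●○○
○○◇●●○·●●
◆○○●●●·○·
○·○■◇○○·■
○··○●■○·○

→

■■■░░░░░░
■■■░░◇○●·
■■■··●·○·
■■■○○◇●●○
■■■·◆○●●●
■■■○·○■◇○
■■■○··○●■
■■■░░░░░░
■■■░░░░░░

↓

■■■░░◇○●·
■■■··●·○·
■■■○○◇●●○
■■■·○○●●●
■■■○◆○■◇○
■■■○··○●■
■■■■●○○░░
■■■░░░░░░
■■■░░░░░░

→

■■░░◇○●··
■■··●·○·●
■■○○◇●●○·
■■·○○●●●·
■■○·◆■◇○○
■■○··○●■○
■■■●○○○░░
■■░░░░░░░
■■░░░░░░░

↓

■■··●·○·●
■■○○◇●●○·
■■·○○●●●·
■■○·○■◇○○
■■○·◆○●■○
■■■●○○○░░
■■○○○■■░░
■■░░░░░░░
■■░░░░░░░

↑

■■░░◇○●··
■■··●·○·●
■■○○◇●●○·
■■·○○●●●·
■■○·◆■◇○○
■■○··○●■○
■■■●○○○░░
■■○○○■■░░
■■░░░░░░░

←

■■■░░◇○●·
■■■··●·○·
■■■○○◇●●○
■■■·○○●●●
■■■○◆○■◇○
■■■○··○●■
■■■■●○○○░
■■■○○○■■░
■■■░░░░░░

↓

■■■··●·○·
■■■○○◇●●○
■■■·○○●●●
■■■○·○■◇○
■■■○◆·○●■
■■■■●○○○░
■■■○○○■■░
■■■░░░░░░
■■■░░░░░░

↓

■■■○○◇●●○
■■■·○○●●●
■■■○·○■◇○
■■■○··○●■
■■■■◆○○○░
■■■○○○■■░
■■■●○◇·░░
■■■░░░░░░
■■■░░░░░░

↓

■■■·○○●●●
■■■○·○■◇○
■■■○··○●■
■■■■●○○○░
■■■○◆○■■░
■■■●○◇·░░
■■■■○○○░░
■■■░░░░░░
■■■■■■■■■

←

■■■■·○○●●
■■■■○·○■◇
■■■■○··○●
■■■■■●○○○
■■■■◆○○■■
■■■■●○◇·░
■■■■■○○○░
■■■■░░░░░
■■■■■■■■■

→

■■■·○○●●●
■■■○·○■◇○
■■■○··○●■
■■■■●○○○░
■■■○◆○■■░
■■■●○◇·░░
■■■■○○○░░
■■■░░░░░░
■■■■■■■■■

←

■■■■·○○●●
■■■■○·○■◇
■■■■○··○●
■■■■■●○○○
■■■■◆○○■■
■■■■●○◇·░
■■■■■○○○░
■■■■░░░░░
■■■■■■■■■


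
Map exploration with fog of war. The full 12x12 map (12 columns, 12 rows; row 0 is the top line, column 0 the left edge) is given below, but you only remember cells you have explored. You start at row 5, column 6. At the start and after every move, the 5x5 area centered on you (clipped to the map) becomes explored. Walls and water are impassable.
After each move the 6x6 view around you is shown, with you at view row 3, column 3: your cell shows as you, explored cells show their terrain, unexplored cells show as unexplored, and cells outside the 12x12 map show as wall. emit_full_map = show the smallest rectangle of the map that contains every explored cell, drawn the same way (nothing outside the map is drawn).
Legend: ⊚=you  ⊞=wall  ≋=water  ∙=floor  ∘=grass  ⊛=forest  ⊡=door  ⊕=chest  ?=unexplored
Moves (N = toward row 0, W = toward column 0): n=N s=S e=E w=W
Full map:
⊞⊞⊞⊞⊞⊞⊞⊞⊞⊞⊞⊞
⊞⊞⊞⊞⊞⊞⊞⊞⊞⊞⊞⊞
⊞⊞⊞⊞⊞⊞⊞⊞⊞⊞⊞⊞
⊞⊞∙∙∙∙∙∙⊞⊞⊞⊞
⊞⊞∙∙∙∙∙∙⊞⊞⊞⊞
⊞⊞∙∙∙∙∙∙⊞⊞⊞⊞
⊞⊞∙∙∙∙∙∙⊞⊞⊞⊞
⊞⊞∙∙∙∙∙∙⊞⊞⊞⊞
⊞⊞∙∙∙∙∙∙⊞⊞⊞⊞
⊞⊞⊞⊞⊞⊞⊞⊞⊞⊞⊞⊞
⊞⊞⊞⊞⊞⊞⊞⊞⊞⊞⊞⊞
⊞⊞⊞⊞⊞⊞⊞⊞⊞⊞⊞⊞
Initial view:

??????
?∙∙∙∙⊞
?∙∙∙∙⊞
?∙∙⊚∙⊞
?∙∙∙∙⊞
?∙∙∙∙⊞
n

??????
?⊞⊞⊞⊞⊞
?∙∙∙∙⊞
?∙∙⊚∙⊞
?∙∙∙∙⊞
?∙∙∙∙⊞

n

??????
?⊞⊞⊞⊞⊞
?⊞⊞⊞⊞⊞
?∙∙⊚∙⊞
?∙∙∙∙⊞
?∙∙∙∙⊞

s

?⊞⊞⊞⊞⊞
?⊞⊞⊞⊞⊞
?∙∙∙∙⊞
?∙∙⊚∙⊞
?∙∙∙∙⊞
?∙∙∙∙⊞

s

?⊞⊞⊞⊞⊞
?∙∙∙∙⊞
?∙∙∙∙⊞
?∙∙⊚∙⊞
?∙∙∙∙⊞
?∙∙∙∙⊞

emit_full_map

⊞⊞⊞⊞⊞
⊞⊞⊞⊞⊞
∙∙∙∙⊞
∙∙∙∙⊞
∙∙⊚∙⊞
∙∙∙∙⊞
∙∙∙∙⊞

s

?∙∙∙∙⊞
?∙∙∙∙⊞
?∙∙∙∙⊞
?∙∙⊚∙⊞
?∙∙∙∙⊞
?∙∙∙∙⊞

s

?∙∙∙∙⊞
?∙∙∙∙⊞
?∙∙∙∙⊞
?∙∙⊚∙⊞
?∙∙∙∙⊞
?⊞⊞⊞⊞⊞

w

??∙∙∙∙
?∙∙∙∙∙
?∙∙∙∙∙
?∙∙⊚∙∙
?∙∙∙∙∙
?⊞⊞⊞⊞⊞

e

?∙∙∙∙⊞
∙∙∙∙∙⊞
∙∙∙∙∙⊞
∙∙∙⊚∙⊞
∙∙∙∙∙⊞
⊞⊞⊞⊞⊞⊞

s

∙∙∙∙∙⊞
∙∙∙∙∙⊞
∙∙∙∙∙⊞
∙∙∙⊚∙⊞
⊞⊞⊞⊞⊞⊞
?⊞⊞⊞⊞⊞

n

?∙∙∙∙⊞
∙∙∙∙∙⊞
∙∙∙∙∙⊞
∙∙∙⊚∙⊞
∙∙∙∙∙⊞
⊞⊞⊞⊞⊞⊞

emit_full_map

?⊞⊞⊞⊞⊞
?⊞⊞⊞⊞⊞
?∙∙∙∙⊞
?∙∙∙∙⊞
∙∙∙∙∙⊞
∙∙∙∙∙⊞
∙∙∙⊚∙⊞
∙∙∙∙∙⊞
⊞⊞⊞⊞⊞⊞
?⊞⊞⊞⊞⊞

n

?∙∙∙∙⊞
?∙∙∙∙⊞
∙∙∙∙∙⊞
∙∙∙⊚∙⊞
∙∙∙∙∙⊞
∙∙∙∙∙⊞

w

??∙∙∙∙
?∙∙∙∙∙
?∙∙∙∙∙
?∙∙⊚∙∙
?∙∙∙∙∙
?∙∙∙∙∙

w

???∙∙∙
?∙∙∙∙∙
?∙∙∙∙∙
?∙∙⊚∙∙
?∙∙∙∙∙
?∙∙∙∙∙

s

?∙∙∙∙∙
?∙∙∙∙∙
?∙∙∙∙∙
?∙∙⊚∙∙
?∙∙∙∙∙
?⊞⊞⊞⊞⊞

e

∙∙∙∙∙∙
∙∙∙∙∙∙
∙∙∙∙∙∙
∙∙∙⊚∙∙
∙∙∙∙∙∙
⊞⊞⊞⊞⊞⊞

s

∙∙∙∙∙∙
∙∙∙∙∙∙
∙∙∙∙∙∙
∙∙∙⊚∙∙
⊞⊞⊞⊞⊞⊞
?⊞⊞⊞⊞⊞

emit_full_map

??⊞⊞⊞⊞⊞
??⊞⊞⊞⊞⊞
??∙∙∙∙⊞
∙∙∙∙∙∙⊞
∙∙∙∙∙∙⊞
∙∙∙∙∙∙⊞
∙∙∙∙∙∙⊞
∙∙∙⊚∙∙⊞
⊞⊞⊞⊞⊞⊞⊞
?⊞⊞⊞⊞⊞⊞

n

∙∙∙∙∙∙
∙∙∙∙∙∙
∙∙∙∙∙∙
∙∙∙⊚∙∙
∙∙∙∙∙∙
⊞⊞⊞⊞⊞⊞

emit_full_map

??⊞⊞⊞⊞⊞
??⊞⊞⊞⊞⊞
??∙∙∙∙⊞
∙∙∙∙∙∙⊞
∙∙∙∙∙∙⊞
∙∙∙∙∙∙⊞
∙∙∙⊚∙∙⊞
∙∙∙∙∙∙⊞
⊞⊞⊞⊞⊞⊞⊞
?⊞⊞⊞⊞⊞⊞


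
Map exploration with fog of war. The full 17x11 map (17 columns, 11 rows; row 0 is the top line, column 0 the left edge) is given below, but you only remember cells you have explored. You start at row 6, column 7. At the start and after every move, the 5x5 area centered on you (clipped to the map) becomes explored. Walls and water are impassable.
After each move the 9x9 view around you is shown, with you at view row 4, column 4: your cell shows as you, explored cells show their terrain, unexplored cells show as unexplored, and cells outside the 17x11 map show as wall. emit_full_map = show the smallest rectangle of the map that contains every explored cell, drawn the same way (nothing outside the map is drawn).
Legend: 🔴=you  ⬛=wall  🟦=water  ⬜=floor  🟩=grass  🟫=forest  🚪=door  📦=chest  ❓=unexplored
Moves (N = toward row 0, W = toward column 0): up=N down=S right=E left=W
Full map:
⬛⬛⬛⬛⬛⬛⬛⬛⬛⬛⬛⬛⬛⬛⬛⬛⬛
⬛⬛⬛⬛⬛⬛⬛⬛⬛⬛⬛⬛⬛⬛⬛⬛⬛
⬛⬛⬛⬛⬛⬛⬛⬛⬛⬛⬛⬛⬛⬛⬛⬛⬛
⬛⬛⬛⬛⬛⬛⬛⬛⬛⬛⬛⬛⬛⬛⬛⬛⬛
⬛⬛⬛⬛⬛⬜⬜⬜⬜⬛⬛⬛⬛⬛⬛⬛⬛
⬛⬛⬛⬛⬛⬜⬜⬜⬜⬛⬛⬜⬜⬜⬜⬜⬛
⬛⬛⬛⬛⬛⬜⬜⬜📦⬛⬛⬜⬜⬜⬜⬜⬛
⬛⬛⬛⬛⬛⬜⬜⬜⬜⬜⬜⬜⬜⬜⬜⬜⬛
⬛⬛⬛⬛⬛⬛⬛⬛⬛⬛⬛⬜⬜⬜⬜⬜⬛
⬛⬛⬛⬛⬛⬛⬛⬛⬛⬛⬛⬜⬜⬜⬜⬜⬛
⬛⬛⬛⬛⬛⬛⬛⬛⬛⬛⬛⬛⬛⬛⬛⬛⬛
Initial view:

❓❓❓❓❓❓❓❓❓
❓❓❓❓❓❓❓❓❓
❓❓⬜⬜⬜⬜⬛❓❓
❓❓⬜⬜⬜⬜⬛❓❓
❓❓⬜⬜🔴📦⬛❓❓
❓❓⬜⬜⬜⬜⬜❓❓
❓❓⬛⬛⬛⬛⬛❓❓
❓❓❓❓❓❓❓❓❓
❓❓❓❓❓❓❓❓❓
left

❓❓❓❓❓❓❓❓❓
❓❓❓❓❓❓❓❓❓
❓❓⬛⬜⬜⬜⬜⬛❓
❓❓⬛⬜⬜⬜⬜⬛❓
❓❓⬛⬜🔴⬜📦⬛❓
❓❓⬛⬜⬜⬜⬜⬜❓
❓❓⬛⬛⬛⬛⬛⬛❓
❓❓❓❓❓❓❓❓❓
❓❓❓❓❓❓❓❓❓

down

❓❓❓❓❓❓❓❓❓
❓❓⬛⬜⬜⬜⬜⬛❓
❓❓⬛⬜⬜⬜⬜⬛❓
❓❓⬛⬜⬜⬜📦⬛❓
❓❓⬛⬜🔴⬜⬜⬜❓
❓❓⬛⬛⬛⬛⬛⬛❓
❓❓⬛⬛⬛⬛⬛❓❓
❓❓❓❓❓❓❓❓❓
⬛⬛⬛⬛⬛⬛⬛⬛⬛

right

❓❓❓❓❓❓❓❓❓
❓⬛⬜⬜⬜⬜⬛❓❓
❓⬛⬜⬜⬜⬜⬛❓❓
❓⬛⬜⬜⬜📦⬛❓❓
❓⬛⬜⬜🔴⬜⬜❓❓
❓⬛⬛⬛⬛⬛⬛❓❓
❓⬛⬛⬛⬛⬛⬛❓❓
❓❓❓❓❓❓❓❓❓
⬛⬛⬛⬛⬛⬛⬛⬛⬛

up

❓❓❓❓❓❓❓❓❓
❓❓❓❓❓❓❓❓❓
❓⬛⬜⬜⬜⬜⬛❓❓
❓⬛⬜⬜⬜⬜⬛❓❓
❓⬛⬜⬜🔴📦⬛❓❓
❓⬛⬜⬜⬜⬜⬜❓❓
❓⬛⬛⬛⬛⬛⬛❓❓
❓⬛⬛⬛⬛⬛⬛❓❓
❓❓❓❓❓❓❓❓❓

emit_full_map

⬛⬜⬜⬜⬜⬛
⬛⬜⬜⬜⬜⬛
⬛⬜⬜🔴📦⬛
⬛⬜⬜⬜⬜⬜
⬛⬛⬛⬛⬛⬛
⬛⬛⬛⬛⬛⬛

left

❓❓❓❓❓❓❓❓❓
❓❓❓❓❓❓❓❓❓
❓❓⬛⬜⬜⬜⬜⬛❓
❓❓⬛⬜⬜⬜⬜⬛❓
❓❓⬛⬜🔴⬜📦⬛❓
❓❓⬛⬜⬜⬜⬜⬜❓
❓❓⬛⬛⬛⬛⬛⬛❓
❓❓⬛⬛⬛⬛⬛⬛❓
❓❓❓❓❓❓❓❓❓

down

❓❓❓❓❓❓❓❓❓
❓❓⬛⬜⬜⬜⬜⬛❓
❓❓⬛⬜⬜⬜⬜⬛❓
❓❓⬛⬜⬜⬜📦⬛❓
❓❓⬛⬜🔴⬜⬜⬜❓
❓❓⬛⬛⬛⬛⬛⬛❓
❓❓⬛⬛⬛⬛⬛⬛❓
❓❓❓❓❓❓❓❓❓
⬛⬛⬛⬛⬛⬛⬛⬛⬛

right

❓❓❓❓❓❓❓❓❓
❓⬛⬜⬜⬜⬜⬛❓❓
❓⬛⬜⬜⬜⬜⬛❓❓
❓⬛⬜⬜⬜📦⬛❓❓
❓⬛⬜⬜🔴⬜⬜❓❓
❓⬛⬛⬛⬛⬛⬛❓❓
❓⬛⬛⬛⬛⬛⬛❓❓
❓❓❓❓❓❓❓❓❓
⬛⬛⬛⬛⬛⬛⬛⬛⬛

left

❓❓❓❓❓❓❓❓❓
❓❓⬛⬜⬜⬜⬜⬛❓
❓❓⬛⬜⬜⬜⬜⬛❓
❓❓⬛⬜⬜⬜📦⬛❓
❓❓⬛⬜🔴⬜⬜⬜❓
❓❓⬛⬛⬛⬛⬛⬛❓
❓❓⬛⬛⬛⬛⬛⬛❓
❓❓❓❓❓❓❓❓❓
⬛⬛⬛⬛⬛⬛⬛⬛⬛

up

❓❓❓❓❓❓❓❓❓
❓❓❓❓❓❓❓❓❓
❓❓⬛⬜⬜⬜⬜⬛❓
❓❓⬛⬜⬜⬜⬜⬛❓
❓❓⬛⬜🔴⬜📦⬛❓
❓❓⬛⬜⬜⬜⬜⬜❓
❓❓⬛⬛⬛⬛⬛⬛❓
❓❓⬛⬛⬛⬛⬛⬛❓
❓❓❓❓❓❓❓❓❓

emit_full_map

⬛⬜⬜⬜⬜⬛
⬛⬜⬜⬜⬜⬛
⬛⬜🔴⬜📦⬛
⬛⬜⬜⬜⬜⬜
⬛⬛⬛⬛⬛⬛
⬛⬛⬛⬛⬛⬛


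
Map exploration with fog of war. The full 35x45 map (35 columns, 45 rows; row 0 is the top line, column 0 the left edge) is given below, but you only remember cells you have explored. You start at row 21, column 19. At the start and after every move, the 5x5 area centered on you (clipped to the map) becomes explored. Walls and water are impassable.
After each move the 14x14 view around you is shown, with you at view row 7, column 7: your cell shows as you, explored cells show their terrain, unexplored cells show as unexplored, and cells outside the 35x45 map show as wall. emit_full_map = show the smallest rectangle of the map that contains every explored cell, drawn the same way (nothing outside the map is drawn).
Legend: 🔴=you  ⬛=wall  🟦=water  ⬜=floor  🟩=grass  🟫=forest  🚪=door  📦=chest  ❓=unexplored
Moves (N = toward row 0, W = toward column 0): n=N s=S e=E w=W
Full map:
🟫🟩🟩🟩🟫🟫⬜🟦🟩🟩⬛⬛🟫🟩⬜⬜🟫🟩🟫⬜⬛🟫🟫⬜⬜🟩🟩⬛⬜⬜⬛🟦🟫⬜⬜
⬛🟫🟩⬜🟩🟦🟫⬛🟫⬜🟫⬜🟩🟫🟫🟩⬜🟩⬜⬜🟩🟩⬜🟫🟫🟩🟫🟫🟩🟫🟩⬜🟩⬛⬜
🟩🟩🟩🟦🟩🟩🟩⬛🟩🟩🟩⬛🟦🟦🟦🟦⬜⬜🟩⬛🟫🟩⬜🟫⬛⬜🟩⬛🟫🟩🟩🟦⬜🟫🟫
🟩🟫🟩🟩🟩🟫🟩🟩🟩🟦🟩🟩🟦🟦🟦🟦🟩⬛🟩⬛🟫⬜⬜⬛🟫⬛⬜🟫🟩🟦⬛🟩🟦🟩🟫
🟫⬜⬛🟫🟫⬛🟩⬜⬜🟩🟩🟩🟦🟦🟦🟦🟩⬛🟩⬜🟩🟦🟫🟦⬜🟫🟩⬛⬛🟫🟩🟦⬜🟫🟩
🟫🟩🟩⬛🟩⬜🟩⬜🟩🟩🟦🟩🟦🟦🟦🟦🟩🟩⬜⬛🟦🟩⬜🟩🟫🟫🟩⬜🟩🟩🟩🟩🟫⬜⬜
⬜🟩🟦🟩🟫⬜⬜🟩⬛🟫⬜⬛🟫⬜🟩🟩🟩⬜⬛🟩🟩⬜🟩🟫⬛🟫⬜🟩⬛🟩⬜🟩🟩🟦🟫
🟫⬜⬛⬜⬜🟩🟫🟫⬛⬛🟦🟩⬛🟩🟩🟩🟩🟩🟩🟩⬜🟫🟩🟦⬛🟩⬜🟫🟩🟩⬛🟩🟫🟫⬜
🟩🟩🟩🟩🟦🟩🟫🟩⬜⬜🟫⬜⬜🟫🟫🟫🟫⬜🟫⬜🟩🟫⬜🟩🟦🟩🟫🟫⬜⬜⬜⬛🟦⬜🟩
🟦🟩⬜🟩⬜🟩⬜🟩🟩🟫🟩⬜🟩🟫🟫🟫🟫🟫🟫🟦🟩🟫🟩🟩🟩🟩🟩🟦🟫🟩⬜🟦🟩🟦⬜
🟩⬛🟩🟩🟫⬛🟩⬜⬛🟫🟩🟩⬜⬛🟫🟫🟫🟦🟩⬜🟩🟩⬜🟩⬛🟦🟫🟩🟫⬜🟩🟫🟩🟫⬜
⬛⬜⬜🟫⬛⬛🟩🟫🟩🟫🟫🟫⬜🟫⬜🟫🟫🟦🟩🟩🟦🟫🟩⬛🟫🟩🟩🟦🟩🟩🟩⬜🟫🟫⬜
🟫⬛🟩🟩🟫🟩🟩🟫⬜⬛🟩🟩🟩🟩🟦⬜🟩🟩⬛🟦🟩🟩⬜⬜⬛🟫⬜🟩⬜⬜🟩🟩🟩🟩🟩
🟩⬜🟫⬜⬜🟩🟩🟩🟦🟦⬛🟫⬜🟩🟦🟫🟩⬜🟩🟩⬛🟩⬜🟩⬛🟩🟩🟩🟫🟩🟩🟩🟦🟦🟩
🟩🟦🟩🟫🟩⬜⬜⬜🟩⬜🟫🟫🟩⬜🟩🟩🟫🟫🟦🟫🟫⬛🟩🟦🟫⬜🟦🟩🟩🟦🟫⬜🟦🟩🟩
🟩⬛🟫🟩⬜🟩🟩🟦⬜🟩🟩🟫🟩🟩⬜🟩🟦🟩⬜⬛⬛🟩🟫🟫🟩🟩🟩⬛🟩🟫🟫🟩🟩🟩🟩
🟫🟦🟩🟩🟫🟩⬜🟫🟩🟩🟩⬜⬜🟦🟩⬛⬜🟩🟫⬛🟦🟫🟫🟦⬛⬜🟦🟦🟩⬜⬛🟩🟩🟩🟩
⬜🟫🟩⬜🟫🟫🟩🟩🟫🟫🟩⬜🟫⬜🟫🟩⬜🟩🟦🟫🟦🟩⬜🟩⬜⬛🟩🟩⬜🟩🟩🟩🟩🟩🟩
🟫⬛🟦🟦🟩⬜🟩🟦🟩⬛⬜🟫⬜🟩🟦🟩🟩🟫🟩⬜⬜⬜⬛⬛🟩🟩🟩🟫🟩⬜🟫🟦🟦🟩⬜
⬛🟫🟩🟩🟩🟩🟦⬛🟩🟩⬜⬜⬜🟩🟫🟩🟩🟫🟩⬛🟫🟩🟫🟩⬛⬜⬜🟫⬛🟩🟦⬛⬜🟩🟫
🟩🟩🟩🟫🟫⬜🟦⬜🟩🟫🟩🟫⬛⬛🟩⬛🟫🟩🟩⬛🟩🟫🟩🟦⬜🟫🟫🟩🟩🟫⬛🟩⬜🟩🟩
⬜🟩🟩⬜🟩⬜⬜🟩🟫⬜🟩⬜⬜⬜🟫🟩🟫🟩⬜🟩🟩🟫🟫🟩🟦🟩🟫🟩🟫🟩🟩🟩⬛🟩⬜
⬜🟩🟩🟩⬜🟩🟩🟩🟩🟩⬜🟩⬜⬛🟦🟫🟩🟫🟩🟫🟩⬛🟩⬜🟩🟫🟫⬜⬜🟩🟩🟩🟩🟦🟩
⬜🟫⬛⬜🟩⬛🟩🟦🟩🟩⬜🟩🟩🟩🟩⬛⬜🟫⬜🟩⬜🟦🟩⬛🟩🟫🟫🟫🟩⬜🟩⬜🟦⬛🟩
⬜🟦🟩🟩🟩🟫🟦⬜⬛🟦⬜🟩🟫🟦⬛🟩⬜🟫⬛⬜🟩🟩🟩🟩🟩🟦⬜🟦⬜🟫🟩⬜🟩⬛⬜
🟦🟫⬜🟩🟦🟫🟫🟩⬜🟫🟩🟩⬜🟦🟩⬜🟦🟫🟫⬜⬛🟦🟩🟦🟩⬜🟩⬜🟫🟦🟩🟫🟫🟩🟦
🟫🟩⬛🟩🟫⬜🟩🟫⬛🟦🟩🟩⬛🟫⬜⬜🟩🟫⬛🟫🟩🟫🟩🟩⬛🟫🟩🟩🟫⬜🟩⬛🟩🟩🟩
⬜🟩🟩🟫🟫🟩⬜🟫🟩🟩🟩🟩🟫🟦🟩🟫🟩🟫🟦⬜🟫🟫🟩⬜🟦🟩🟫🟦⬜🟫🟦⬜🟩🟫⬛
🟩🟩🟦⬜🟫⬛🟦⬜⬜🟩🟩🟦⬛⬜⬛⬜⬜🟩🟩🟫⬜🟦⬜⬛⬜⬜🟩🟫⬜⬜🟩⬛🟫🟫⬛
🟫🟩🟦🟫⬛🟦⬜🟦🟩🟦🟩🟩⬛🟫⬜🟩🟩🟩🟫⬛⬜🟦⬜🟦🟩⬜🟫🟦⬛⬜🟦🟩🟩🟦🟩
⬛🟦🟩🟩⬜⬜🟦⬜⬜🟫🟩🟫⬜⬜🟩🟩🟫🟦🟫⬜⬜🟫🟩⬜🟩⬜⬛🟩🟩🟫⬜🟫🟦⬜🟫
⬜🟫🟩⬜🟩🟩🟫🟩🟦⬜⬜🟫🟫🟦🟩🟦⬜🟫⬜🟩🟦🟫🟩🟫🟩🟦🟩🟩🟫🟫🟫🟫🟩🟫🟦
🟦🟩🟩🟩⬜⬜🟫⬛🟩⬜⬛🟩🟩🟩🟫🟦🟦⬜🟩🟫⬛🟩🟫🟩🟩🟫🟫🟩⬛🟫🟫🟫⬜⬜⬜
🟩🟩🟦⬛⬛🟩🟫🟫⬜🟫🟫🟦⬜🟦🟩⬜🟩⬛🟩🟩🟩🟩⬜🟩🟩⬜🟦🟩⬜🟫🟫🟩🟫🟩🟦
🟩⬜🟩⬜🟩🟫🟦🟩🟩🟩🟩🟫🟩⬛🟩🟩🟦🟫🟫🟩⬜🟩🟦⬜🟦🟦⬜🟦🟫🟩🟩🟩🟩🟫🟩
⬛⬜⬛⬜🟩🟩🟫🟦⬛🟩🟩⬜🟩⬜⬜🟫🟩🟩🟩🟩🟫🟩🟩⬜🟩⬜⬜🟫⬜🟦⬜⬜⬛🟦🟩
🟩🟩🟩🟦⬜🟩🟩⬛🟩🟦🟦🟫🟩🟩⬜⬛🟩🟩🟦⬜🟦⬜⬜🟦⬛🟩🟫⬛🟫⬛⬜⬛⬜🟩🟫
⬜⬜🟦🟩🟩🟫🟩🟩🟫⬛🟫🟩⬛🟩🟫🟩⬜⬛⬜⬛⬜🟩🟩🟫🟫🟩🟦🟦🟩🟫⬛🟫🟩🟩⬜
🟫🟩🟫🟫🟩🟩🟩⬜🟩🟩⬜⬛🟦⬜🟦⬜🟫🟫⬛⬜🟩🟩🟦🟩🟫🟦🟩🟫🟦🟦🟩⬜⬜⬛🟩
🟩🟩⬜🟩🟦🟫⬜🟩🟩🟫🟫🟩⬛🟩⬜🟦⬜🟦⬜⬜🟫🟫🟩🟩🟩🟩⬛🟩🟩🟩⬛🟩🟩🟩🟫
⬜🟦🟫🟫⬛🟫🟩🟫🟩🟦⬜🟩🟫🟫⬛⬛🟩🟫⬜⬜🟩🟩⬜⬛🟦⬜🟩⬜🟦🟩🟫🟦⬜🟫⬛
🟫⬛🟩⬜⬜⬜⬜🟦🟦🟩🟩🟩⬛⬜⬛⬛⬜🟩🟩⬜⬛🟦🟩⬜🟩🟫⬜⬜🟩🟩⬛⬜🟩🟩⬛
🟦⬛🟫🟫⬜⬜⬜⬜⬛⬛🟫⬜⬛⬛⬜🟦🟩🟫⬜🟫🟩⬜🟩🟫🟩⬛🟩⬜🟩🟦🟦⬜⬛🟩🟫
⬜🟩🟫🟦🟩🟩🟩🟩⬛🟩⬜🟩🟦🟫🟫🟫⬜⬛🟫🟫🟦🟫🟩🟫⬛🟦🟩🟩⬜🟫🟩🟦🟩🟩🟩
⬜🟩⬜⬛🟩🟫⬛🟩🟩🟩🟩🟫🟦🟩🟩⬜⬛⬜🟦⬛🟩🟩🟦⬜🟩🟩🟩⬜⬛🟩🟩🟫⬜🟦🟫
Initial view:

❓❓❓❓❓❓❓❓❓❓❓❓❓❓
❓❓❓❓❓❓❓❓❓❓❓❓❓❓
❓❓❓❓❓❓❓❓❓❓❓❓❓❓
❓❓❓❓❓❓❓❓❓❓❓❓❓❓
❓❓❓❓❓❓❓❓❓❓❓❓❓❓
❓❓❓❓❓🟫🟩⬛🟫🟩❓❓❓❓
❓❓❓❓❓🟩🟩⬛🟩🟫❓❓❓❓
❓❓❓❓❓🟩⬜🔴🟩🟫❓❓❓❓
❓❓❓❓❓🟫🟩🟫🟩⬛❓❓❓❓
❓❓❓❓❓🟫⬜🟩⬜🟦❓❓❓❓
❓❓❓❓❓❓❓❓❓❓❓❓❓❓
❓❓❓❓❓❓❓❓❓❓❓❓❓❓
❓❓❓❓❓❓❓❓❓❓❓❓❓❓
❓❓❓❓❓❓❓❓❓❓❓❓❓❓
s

❓❓❓❓❓❓❓❓❓❓❓❓❓❓
❓❓❓❓❓❓❓❓❓❓❓❓❓❓
❓❓❓❓❓❓❓❓❓❓❓❓❓❓
❓❓❓❓❓❓❓❓❓❓❓❓❓❓
❓❓❓❓❓🟫🟩⬛🟫🟩❓❓❓❓
❓❓❓❓❓🟩🟩⬛🟩🟫❓❓❓❓
❓❓❓❓❓🟩⬜🟩🟩🟫❓❓❓❓
❓❓❓❓❓🟫🟩🔴🟩⬛❓❓❓❓
❓❓❓❓❓🟫⬜🟩⬜🟦❓❓❓❓
❓❓❓❓❓🟫⬛⬜🟩🟩❓❓❓❓
❓❓❓❓❓❓❓❓❓❓❓❓❓❓
❓❓❓❓❓❓❓❓❓❓❓❓❓❓
❓❓❓❓❓❓❓❓❓❓❓❓❓❓
❓❓❓❓❓❓❓❓❓❓❓❓❓❓

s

❓❓❓❓❓❓❓❓❓❓❓❓❓❓
❓❓❓❓❓❓❓❓❓❓❓❓❓❓
❓❓❓❓❓❓❓❓❓❓❓❓❓❓
❓❓❓❓❓🟫🟩⬛🟫🟩❓❓❓❓
❓❓❓❓❓🟩🟩⬛🟩🟫❓❓❓❓
❓❓❓❓❓🟩⬜🟩🟩🟫❓❓❓❓
❓❓❓❓❓🟫🟩🟫🟩⬛❓❓❓❓
❓❓❓❓❓🟫⬜🔴⬜🟦❓❓❓❓
❓❓❓❓❓🟫⬛⬜🟩🟩❓❓❓❓
❓❓❓❓❓🟫🟫⬜⬛🟦❓❓❓❓
❓❓❓❓❓❓❓❓❓❓❓❓❓❓
❓❓❓❓❓❓❓❓❓❓❓❓❓❓
❓❓❓❓❓❓❓❓❓❓❓❓❓❓
❓❓❓❓❓❓❓❓❓❓❓❓❓❓

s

❓❓❓❓❓❓❓❓❓❓❓❓❓❓
❓❓❓❓❓❓❓❓❓❓❓❓❓❓
❓❓❓❓❓🟫🟩⬛🟫🟩❓❓❓❓
❓❓❓❓❓🟩🟩⬛🟩🟫❓❓❓❓
❓❓❓❓❓🟩⬜🟩🟩🟫❓❓❓❓
❓❓❓❓❓🟫🟩🟫🟩⬛❓❓❓❓
❓❓❓❓❓🟫⬜🟩⬜🟦❓❓❓❓
❓❓❓❓❓🟫⬛🔴🟩🟩❓❓❓❓
❓❓❓❓❓🟫🟫⬜⬛🟦❓❓❓❓
❓❓❓❓❓🟫⬛🟫🟩🟫❓❓❓❓
❓❓❓❓❓❓❓❓❓❓❓❓❓❓
❓❓❓❓❓❓❓❓❓❓❓❓❓❓
❓❓❓❓❓❓❓❓❓❓❓❓❓❓
❓❓❓❓❓❓❓❓❓❓❓❓❓❓

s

❓❓❓❓❓❓❓❓❓❓❓❓❓❓
❓❓❓❓❓🟫🟩⬛🟫🟩❓❓❓❓
❓❓❓❓❓🟩🟩⬛🟩🟫❓❓❓❓
❓❓❓❓❓🟩⬜🟩🟩🟫❓❓❓❓
❓❓❓❓❓🟫🟩🟫🟩⬛❓❓❓❓
❓❓❓❓❓🟫⬜🟩⬜🟦❓❓❓❓
❓❓❓❓❓🟫⬛⬜🟩🟩❓❓❓❓
❓❓❓❓❓🟫🟫🔴⬛🟦❓❓❓❓
❓❓❓❓❓🟫⬛🟫🟩🟫❓❓❓❓
❓❓❓❓❓🟫🟦⬜🟫🟫❓❓❓❓
❓❓❓❓❓❓❓❓❓❓❓❓❓❓
❓❓❓❓❓❓❓❓❓❓❓❓❓❓
❓❓❓❓❓❓❓❓❓❓❓❓❓❓
❓❓❓❓❓❓❓❓❓❓❓❓❓❓

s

❓❓❓❓❓🟫🟩⬛🟫🟩❓❓❓❓
❓❓❓❓❓🟩🟩⬛🟩🟫❓❓❓❓
❓❓❓❓❓🟩⬜🟩🟩🟫❓❓❓❓
❓❓❓❓❓🟫🟩🟫🟩⬛❓❓❓❓
❓❓❓❓❓🟫⬜🟩⬜🟦❓❓❓❓
❓❓❓❓❓🟫⬛⬜🟩🟩❓❓❓❓
❓❓❓❓❓🟫🟫⬜⬛🟦❓❓❓❓
❓❓❓❓❓🟫⬛🔴🟩🟫❓❓❓❓
❓❓❓❓❓🟫🟦⬜🟫🟫❓❓❓❓
❓❓❓❓❓🟩🟩🟫⬜🟦❓❓❓❓
❓❓❓❓❓❓❓❓❓❓❓❓❓❓
❓❓❓❓❓❓❓❓❓❓❓❓❓❓
❓❓❓❓❓❓❓❓❓❓❓❓❓❓
❓❓❓❓❓❓❓❓❓❓❓❓❓❓

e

❓❓❓❓🟫🟩⬛🟫🟩❓❓❓❓❓
❓❓❓❓🟩🟩⬛🟩🟫❓❓❓❓❓
❓❓❓❓🟩⬜🟩🟩🟫❓❓❓❓❓
❓❓❓❓🟫🟩🟫🟩⬛❓❓❓❓❓
❓❓❓❓🟫⬜🟩⬜🟦❓❓❓❓❓
❓❓❓❓🟫⬛⬜🟩🟩🟩❓❓❓❓
❓❓❓❓🟫🟫⬜⬛🟦🟩❓❓❓❓
❓❓❓❓🟫⬛🟫🔴🟫🟩❓❓❓❓
❓❓❓❓🟫🟦⬜🟫🟫🟩❓❓❓❓
❓❓❓❓🟩🟩🟫⬜🟦⬜❓❓❓❓
❓❓❓❓❓❓❓❓❓❓❓❓❓❓
❓❓❓❓❓❓❓❓❓❓❓❓❓❓
❓❓❓❓❓❓❓❓❓❓❓❓❓❓
❓❓❓❓❓❓❓❓❓❓❓❓❓❓

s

❓❓❓❓🟩🟩⬛🟩🟫❓❓❓❓❓
❓❓❓❓🟩⬜🟩🟩🟫❓❓❓❓❓
❓❓❓❓🟫🟩🟫🟩⬛❓❓❓❓❓
❓❓❓❓🟫⬜🟩⬜🟦❓❓❓❓❓
❓❓❓❓🟫⬛⬜🟩🟩🟩❓❓❓❓
❓❓❓❓🟫🟫⬜⬛🟦🟩❓❓❓❓
❓❓❓❓🟫⬛🟫🟩🟫🟩❓❓❓❓
❓❓❓❓🟫🟦⬜🔴🟫🟩❓❓❓❓
❓❓❓❓🟩🟩🟫⬜🟦⬜❓❓❓❓
❓❓❓❓❓🟫⬛⬜🟦⬜❓❓❓❓
❓❓❓❓❓❓❓❓❓❓❓❓❓❓
❓❓❓❓❓❓❓❓❓❓❓❓❓❓
❓❓❓❓❓❓❓❓❓❓❓❓❓❓
❓❓❓❓❓❓❓❓❓❓❓❓❓❓

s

❓❓❓❓🟩⬜🟩🟩🟫❓❓❓❓❓
❓❓❓❓🟫🟩🟫🟩⬛❓❓❓❓❓
❓❓❓❓🟫⬜🟩⬜🟦❓❓❓❓❓
❓❓❓❓🟫⬛⬜🟩🟩🟩❓❓❓❓
❓❓❓❓🟫🟫⬜⬛🟦🟩❓❓❓❓
❓❓❓❓🟫⬛🟫🟩🟫🟩❓❓❓❓
❓❓❓❓🟫🟦⬜🟫🟫🟩❓❓❓❓
❓❓❓❓🟩🟩🟫🔴🟦⬜❓❓❓❓
❓❓❓❓❓🟫⬛⬜🟦⬜❓❓❓❓
❓❓❓❓❓🟫⬜⬜🟫🟩❓❓❓❓
❓❓❓❓❓❓❓❓❓❓❓❓❓❓
❓❓❓❓❓❓❓❓❓❓❓❓❓❓
❓❓❓❓❓❓❓❓❓❓❓❓❓❓
❓❓❓❓❓❓❓❓❓❓❓❓❓❓

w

❓❓❓❓❓🟩⬜🟩🟩🟫❓❓❓❓
❓❓❓❓❓🟫🟩🟫🟩⬛❓❓❓❓
❓❓❓❓❓🟫⬜🟩⬜🟦❓❓❓❓
❓❓❓❓❓🟫⬛⬜🟩🟩🟩❓❓❓
❓❓❓❓❓🟫🟫⬜⬛🟦🟩❓❓❓
❓❓❓❓❓🟫⬛🟫🟩🟫🟩❓❓❓
❓❓❓❓❓🟫🟦⬜🟫🟫🟩❓❓❓
❓❓❓❓❓🟩🟩🔴⬜🟦⬜❓❓❓
❓❓❓❓❓🟩🟫⬛⬜🟦⬜❓❓❓
❓❓❓❓❓🟦🟫⬜⬜🟫🟩❓❓❓
❓❓❓❓❓❓❓❓❓❓❓❓❓❓
❓❓❓❓❓❓❓❓❓❓❓❓❓❓
❓❓❓❓❓❓❓❓❓❓❓❓❓❓
❓❓❓❓❓❓❓❓❓❓❓❓❓❓

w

❓❓❓❓❓❓🟩⬜🟩🟩🟫❓❓❓
❓❓❓❓❓❓🟫🟩🟫🟩⬛❓❓❓
❓❓❓❓❓❓🟫⬜🟩⬜🟦❓❓❓
❓❓❓❓❓❓🟫⬛⬜🟩🟩🟩❓❓
❓❓❓❓❓❓🟫🟫⬜⬛🟦🟩❓❓
❓❓❓❓❓🟩🟫⬛🟫🟩🟫🟩❓❓
❓❓❓❓❓🟩🟫🟦⬜🟫🟫🟩❓❓
❓❓❓❓❓⬜🟩🔴🟫⬜🟦⬜❓❓
❓❓❓❓❓🟩🟩🟫⬛⬜🟦⬜❓❓
❓❓❓❓❓🟫🟦🟫⬜⬜🟫🟩❓❓
❓❓❓❓❓❓❓❓❓❓❓❓❓❓
❓❓❓❓❓❓❓❓❓❓❓❓❓❓
❓❓❓❓❓❓❓❓❓❓❓❓❓❓
❓❓❓❓❓❓❓❓❓❓❓❓❓❓

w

❓❓❓❓❓❓❓🟩⬜🟩🟩🟫❓❓
❓❓❓❓❓❓❓🟫🟩🟫🟩⬛❓❓
❓❓❓❓❓❓❓🟫⬜🟩⬜🟦❓❓
❓❓❓❓❓❓❓🟫⬛⬜🟩🟩🟩❓
❓❓❓❓❓❓❓🟫🟫⬜⬛🟦🟩❓
❓❓❓❓❓⬜🟩🟫⬛🟫🟩🟫🟩❓
❓❓❓❓❓🟫🟩🟫🟦⬜🟫🟫🟩❓
❓❓❓❓❓⬜⬜🔴🟩🟫⬜🟦⬜❓
❓❓❓❓❓🟩🟩🟩🟫⬛⬜🟦⬜❓
❓❓❓❓❓🟩🟫🟦🟫⬜⬜🟫🟩❓
❓❓❓❓❓❓❓❓❓❓❓❓❓❓
❓❓❓❓❓❓❓❓❓❓❓❓❓❓
❓❓❓❓❓❓❓❓❓❓❓❓❓❓
❓❓❓❓❓❓❓❓❓❓❓❓❓❓

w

❓❓❓❓❓❓❓❓🟩⬜🟩🟩🟫❓
❓❓❓❓❓❓❓❓🟫🟩🟫🟩⬛❓
❓❓❓❓❓❓❓❓🟫⬜🟩⬜🟦❓
❓❓❓❓❓❓❓❓🟫⬛⬜🟩🟩🟩
❓❓❓❓❓❓❓❓🟫🟫⬜⬛🟦🟩
❓❓❓❓❓⬜⬜🟩🟫⬛🟫🟩🟫🟩
❓❓❓❓❓🟩🟫🟩🟫🟦⬜🟫🟫🟩
❓❓❓❓❓⬛⬜🔴🟩🟩🟫⬜🟦⬜
❓❓❓❓❓⬜🟩🟩🟩🟫⬛⬜🟦⬜
❓❓❓❓❓🟩🟩🟫🟦🟫⬜⬜🟫🟩
❓❓❓❓❓❓❓❓❓❓❓❓❓❓
❓❓❓❓❓❓❓❓❓❓❓❓❓❓
❓❓❓❓❓❓❓❓❓❓❓❓❓❓
❓❓❓❓❓❓❓❓❓❓❓❓❓❓

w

❓❓❓❓❓❓❓❓❓🟩⬜🟩🟩🟫
❓❓❓❓❓❓❓❓❓🟫🟩🟫🟩⬛
❓❓❓❓❓❓❓❓❓🟫⬜🟩⬜🟦
❓❓❓❓❓❓❓❓❓🟫⬛⬜🟩🟩
❓❓❓❓❓❓❓❓❓🟫🟫⬜⬛🟦
❓❓❓❓❓🟫⬜⬜🟩🟫⬛🟫🟩🟫
❓❓❓❓❓🟦🟩🟫🟩🟫🟦⬜🟫🟫
❓❓❓❓❓⬜⬛🔴⬜🟩🟩🟫⬜🟦
❓❓❓❓❓🟫⬜🟩🟩🟩🟫⬛⬜🟦
❓❓❓❓❓⬜🟩🟩🟫🟦🟫⬜⬜🟫
❓❓❓❓❓❓❓❓❓❓❓❓❓❓
❓❓❓❓❓❓❓❓❓❓❓❓❓❓
❓❓❓❓❓❓❓❓❓❓❓❓❓❓
❓❓❓❓❓❓❓❓❓❓❓❓❓❓

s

❓❓❓❓❓❓❓❓❓🟫🟩🟫🟩⬛
❓❓❓❓❓❓❓❓❓🟫⬜🟩⬜🟦
❓❓❓❓❓❓❓❓❓🟫⬛⬜🟩🟩
❓❓❓❓❓❓❓❓❓🟫🟫⬜⬛🟦
❓❓❓❓❓🟫⬜⬜🟩🟫⬛🟫🟩🟫
❓❓❓❓❓🟦🟩🟫🟩🟫🟦⬜🟫🟫
❓❓❓❓❓⬜⬛⬜⬜🟩🟩🟫⬜🟦
❓❓❓❓❓🟫⬜🔴🟩🟩🟫⬛⬜🟦
❓❓❓❓❓⬜🟩🟩🟫🟦🟫⬜⬜🟫
❓❓❓❓❓🟦🟩🟦⬜🟫❓❓❓❓
❓❓❓❓❓❓❓❓❓❓❓❓❓❓
❓❓❓❓❓❓❓❓❓❓❓❓❓❓
❓❓❓❓❓❓❓❓❓❓❓❓❓❓
❓❓❓❓❓❓❓❓❓❓❓❓❓❓

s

❓❓❓❓❓❓❓❓❓🟫⬜🟩⬜🟦
❓❓❓❓❓❓❓❓❓🟫⬛⬜🟩🟩
❓❓❓❓❓❓❓❓❓🟫🟫⬜⬛🟦
❓❓❓❓❓🟫⬜⬜🟩🟫⬛🟫🟩🟫
❓❓❓❓❓🟦🟩🟫🟩🟫🟦⬜🟫🟫
❓❓❓❓❓⬜⬛⬜⬜🟩🟩🟫⬜🟦
❓❓❓❓❓🟫⬜🟩🟩🟩🟫⬛⬜🟦
❓❓❓❓❓⬜🟩🔴🟫🟦🟫⬜⬜🟫
❓❓❓❓❓🟦🟩🟦⬜🟫❓❓❓❓
❓❓❓❓❓🟩🟫🟦🟦⬜❓❓❓❓
❓❓❓❓❓❓❓❓❓❓❓❓❓❓
❓❓❓❓❓❓❓❓❓❓❓❓❓❓
❓❓❓❓❓❓❓❓❓❓❓❓❓❓
❓❓❓❓❓❓❓❓❓❓❓❓❓❓

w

❓❓❓❓❓❓❓❓❓❓🟫⬜🟩⬜
❓❓❓❓❓❓❓❓❓❓🟫⬛⬜🟩
❓❓❓❓❓❓❓❓❓❓🟫🟫⬜⬛
❓❓❓❓❓❓🟫⬜⬜🟩🟫⬛🟫🟩
❓❓❓❓❓❓🟦🟩🟫🟩🟫🟦⬜🟫
❓❓❓❓❓⬛⬜⬛⬜⬜🟩🟩🟫⬜
❓❓❓❓❓⬛🟫⬜🟩🟩🟩🟫⬛⬜
❓❓❓❓❓⬜⬜🔴🟩🟫🟦🟫⬜⬜
❓❓❓❓❓🟫🟦🟩🟦⬜🟫❓❓❓
❓❓❓❓❓🟩🟩🟫🟦🟦⬜❓❓❓
❓❓❓❓❓❓❓❓❓❓❓❓❓❓
❓❓❓❓❓❓❓❓❓❓❓❓❓❓
❓❓❓❓❓❓❓❓❓❓❓❓❓❓
❓❓❓❓❓❓❓❓❓❓❓❓❓❓

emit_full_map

❓❓❓❓❓🟫🟩⬛🟫🟩❓
❓❓❓❓❓🟩🟩⬛🟩🟫❓
❓❓❓❓❓🟩⬜🟩🟩🟫❓
❓❓❓❓❓🟫🟩🟫🟩⬛❓
❓❓❓❓❓🟫⬜🟩⬜🟦❓
❓❓❓❓❓🟫⬛⬜🟩🟩🟩
❓❓❓❓❓🟫🟫⬜⬛🟦🟩
❓🟫⬜⬜🟩🟫⬛🟫🟩🟫🟩
❓🟦🟩🟫🟩🟫🟦⬜🟫🟫🟩
⬛⬜⬛⬜⬜🟩🟩🟫⬜🟦⬜
⬛🟫⬜🟩🟩🟩🟫⬛⬜🟦⬜
⬜⬜🔴🟩🟫🟦🟫⬜⬜🟫🟩
🟫🟦🟩🟦⬜🟫❓❓❓❓❓
🟩🟩🟫🟦🟦⬜❓❓❓❓❓

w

❓❓❓❓❓❓❓❓❓❓❓🟫⬜🟩
❓❓❓❓❓❓❓❓❓❓❓🟫⬛⬜
❓❓❓❓❓❓❓❓❓❓❓🟫🟫⬜
❓❓❓❓❓❓❓🟫⬜⬜🟩🟫⬛🟫
❓❓❓❓❓❓❓🟦🟩🟫🟩🟫🟦⬜
❓❓❓❓❓🟦⬛⬜⬛⬜⬜🟩🟩🟫
❓❓❓❓❓🟩⬛🟫⬜🟩🟩🟩🟫⬛
❓❓❓❓❓🟫⬜🔴🟩🟩🟫🟦🟫⬜
❓❓❓❓❓🟫🟫🟦🟩🟦⬜🟫❓❓
❓❓❓❓❓🟩🟩🟩🟫🟦🟦⬜❓❓
❓❓❓❓❓❓❓❓❓❓❓❓❓❓
❓❓❓❓❓❓❓❓❓❓❓❓❓❓
❓❓❓❓❓❓❓❓❓❓❓❓❓❓
❓❓❓❓❓❓❓❓❓❓❓❓❓❓

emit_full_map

❓❓❓❓❓❓🟫🟩⬛🟫🟩❓
❓❓❓❓❓❓🟩🟩⬛🟩🟫❓
❓❓❓❓❓❓🟩⬜🟩🟩🟫❓
❓❓❓❓❓❓🟫🟩🟫🟩⬛❓
❓❓❓❓❓❓🟫⬜🟩⬜🟦❓
❓❓❓❓❓❓🟫⬛⬜🟩🟩🟩
❓❓❓❓❓❓🟫🟫⬜⬛🟦🟩
❓❓🟫⬜⬜🟩🟫⬛🟫🟩🟫🟩
❓❓🟦🟩🟫🟩🟫🟦⬜🟫🟫🟩
🟦⬛⬜⬛⬜⬜🟩🟩🟫⬜🟦⬜
🟩⬛🟫⬜🟩🟩🟩🟫⬛⬜🟦⬜
🟫⬜🔴🟩🟩🟫🟦🟫⬜⬜🟫🟩
🟫🟫🟦🟩🟦⬜🟫❓❓❓❓❓
🟩🟩🟩🟫🟦🟦⬜❓❓❓❓❓
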